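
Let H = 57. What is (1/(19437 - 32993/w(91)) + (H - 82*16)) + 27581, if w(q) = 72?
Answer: 35973715618/1366471 ≈ 26326.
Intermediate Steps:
(1/(19437 - 32993/w(91)) + (H - 82*16)) + 27581 = (1/(19437 - 32993/72) + (57 - 82*16)) + 27581 = (1/(19437 - 32993*1/72) + (57 - 1312)) + 27581 = (1/(19437 - 32993/72) - 1255) + 27581 = (1/(1366471/72) - 1255) + 27581 = (72/1366471 - 1255) + 27581 = -1714921033/1366471 + 27581 = 35973715618/1366471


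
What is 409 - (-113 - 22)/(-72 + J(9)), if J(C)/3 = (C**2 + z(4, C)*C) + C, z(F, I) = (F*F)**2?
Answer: 64625/158 ≈ 409.02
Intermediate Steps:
z(F, I) = F**4 (z(F, I) = (F**2)**2 = F**4)
J(C) = 3*C**2 + 771*C (J(C) = 3*((C**2 + 4**4*C) + C) = 3*((C**2 + 256*C) + C) = 3*(C**2 + 257*C) = 3*C**2 + 771*C)
409 - (-113 - 22)/(-72 + J(9)) = 409 - (-113 - 22)/(-72 + 3*9*(257 + 9)) = 409 - (-135)/(-72 + 3*9*266) = 409 - (-135)/(-72 + 7182) = 409 - (-135)/7110 = 409 - 1*(-3/158) = 409 + 3/158 = 64625/158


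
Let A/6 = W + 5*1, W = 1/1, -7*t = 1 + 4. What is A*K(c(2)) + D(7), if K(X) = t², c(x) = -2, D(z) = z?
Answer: 1243/49 ≈ 25.367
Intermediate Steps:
t = -5/7 (t = -(1 + 4)/7 = -⅐*5 = -5/7 ≈ -0.71429)
W = 1
A = 36 (A = 6*(1 + 5*1) = 6*(1 + 5) = 6*6 = 36)
K(X) = 25/49 (K(X) = (-5/7)² = 25/49)
A*K(c(2)) + D(7) = 36*(25/49) + 7 = 900/49 + 7 = 1243/49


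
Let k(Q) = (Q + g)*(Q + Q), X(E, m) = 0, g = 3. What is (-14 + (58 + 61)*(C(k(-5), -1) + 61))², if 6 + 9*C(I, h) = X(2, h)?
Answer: 462121009/9 ≈ 5.1347e+7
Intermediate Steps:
k(Q) = 2*Q*(3 + Q) (k(Q) = (Q + 3)*(Q + Q) = (3 + Q)*(2*Q) = 2*Q*(3 + Q))
C(I, h) = -⅔ (C(I, h) = -⅔ + (⅑)*0 = -⅔ + 0 = -⅔)
(-14 + (58 + 61)*(C(k(-5), -1) + 61))² = (-14 + (58 + 61)*(-⅔ + 61))² = (-14 + 119*(181/3))² = (-14 + 21539/3)² = (21497/3)² = 462121009/9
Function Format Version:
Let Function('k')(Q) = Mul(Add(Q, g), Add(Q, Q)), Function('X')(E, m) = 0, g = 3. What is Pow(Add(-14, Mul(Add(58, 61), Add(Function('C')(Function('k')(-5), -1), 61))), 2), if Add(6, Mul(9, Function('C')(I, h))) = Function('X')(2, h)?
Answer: Rational(462121009, 9) ≈ 5.1347e+7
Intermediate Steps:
Function('k')(Q) = Mul(2, Q, Add(3, Q)) (Function('k')(Q) = Mul(Add(Q, 3), Add(Q, Q)) = Mul(Add(3, Q), Mul(2, Q)) = Mul(2, Q, Add(3, Q)))
Function('C')(I, h) = Rational(-2, 3) (Function('C')(I, h) = Add(Rational(-2, 3), Mul(Rational(1, 9), 0)) = Add(Rational(-2, 3), 0) = Rational(-2, 3))
Pow(Add(-14, Mul(Add(58, 61), Add(Function('C')(Function('k')(-5), -1), 61))), 2) = Pow(Add(-14, Mul(Add(58, 61), Add(Rational(-2, 3), 61))), 2) = Pow(Add(-14, Mul(119, Rational(181, 3))), 2) = Pow(Add(-14, Rational(21539, 3)), 2) = Pow(Rational(21497, 3), 2) = Rational(462121009, 9)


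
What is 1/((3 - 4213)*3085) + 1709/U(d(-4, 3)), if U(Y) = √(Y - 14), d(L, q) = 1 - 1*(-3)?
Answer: -1/12987850 - 1709*I*√10/10 ≈ -7.6995e-8 - 540.43*I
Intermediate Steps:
d(L, q) = 4 (d(L, q) = 1 + 3 = 4)
U(Y) = √(-14 + Y)
1/((3 - 4213)*3085) + 1709/U(d(-4, 3)) = 1/((3 - 4213)*3085) + 1709/(√(-14 + 4)) = (1/3085)/(-4210) + 1709/(√(-10)) = -1/4210*1/3085 + 1709/((I*√10)) = -1/12987850 + 1709*(-I*√10/10) = -1/12987850 - 1709*I*√10/10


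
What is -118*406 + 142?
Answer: -47766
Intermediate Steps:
-118*406 + 142 = -47908 + 142 = -47766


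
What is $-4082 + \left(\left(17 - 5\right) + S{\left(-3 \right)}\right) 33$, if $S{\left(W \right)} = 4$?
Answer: $-3554$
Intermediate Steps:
$-4082 + \left(\left(17 - 5\right) + S{\left(-3 \right)}\right) 33 = -4082 + \left(\left(17 - 5\right) + 4\right) 33 = -4082 + \left(12 + 4\right) 33 = -4082 + 16 \cdot 33 = -4082 + 528 = -3554$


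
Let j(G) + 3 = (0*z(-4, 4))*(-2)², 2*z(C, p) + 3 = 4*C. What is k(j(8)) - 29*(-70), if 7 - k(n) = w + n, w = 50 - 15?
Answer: 2005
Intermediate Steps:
w = 35
z(C, p) = -3/2 + 2*C (z(C, p) = -3/2 + (4*C)/2 = -3/2 + 2*C)
j(G) = -3 (j(G) = -3 + (0*(-3/2 + 2*(-4)))*(-2)² = -3 + (0*(-3/2 - 8))*4 = -3 + (0*(-19/2))*4 = -3 + 0*4 = -3 + 0 = -3)
k(n) = -28 - n (k(n) = 7 - (35 + n) = 7 + (-35 - n) = -28 - n)
k(j(8)) - 29*(-70) = (-28 - 1*(-3)) - 29*(-70) = (-28 + 3) + 2030 = -25 + 2030 = 2005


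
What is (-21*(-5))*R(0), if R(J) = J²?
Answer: 0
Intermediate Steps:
(-21*(-5))*R(0) = -21*(-5)*0² = 105*0 = 0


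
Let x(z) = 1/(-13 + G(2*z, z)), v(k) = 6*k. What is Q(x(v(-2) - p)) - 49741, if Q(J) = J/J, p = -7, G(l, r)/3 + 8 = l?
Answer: -49740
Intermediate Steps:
G(l, r) = -24 + 3*l
x(z) = 1/(-37 + 6*z) (x(z) = 1/(-13 + (-24 + 3*(2*z))) = 1/(-13 + (-24 + 6*z)) = 1/(-37 + 6*z))
Q(J) = 1
Q(x(v(-2) - p)) - 49741 = 1 - 49741 = -49740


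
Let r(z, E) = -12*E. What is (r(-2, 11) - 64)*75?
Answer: -14700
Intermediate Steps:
(r(-2, 11) - 64)*75 = (-12*11 - 64)*75 = (-132 - 64)*75 = -196*75 = -14700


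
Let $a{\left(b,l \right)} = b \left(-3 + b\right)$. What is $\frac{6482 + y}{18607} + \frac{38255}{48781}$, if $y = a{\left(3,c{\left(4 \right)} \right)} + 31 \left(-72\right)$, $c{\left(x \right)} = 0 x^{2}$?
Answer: $\frac{919130035}{907668067} \approx 1.0126$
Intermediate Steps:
$c{\left(x \right)} = 0$
$y = -2232$ ($y = 3 \left(-3 + 3\right) + 31 \left(-72\right) = 3 \cdot 0 - 2232 = 0 - 2232 = -2232$)
$\frac{6482 + y}{18607} + \frac{38255}{48781} = \frac{6482 - 2232}{18607} + \frac{38255}{48781} = 4250 \cdot \frac{1}{18607} + 38255 \cdot \frac{1}{48781} = \frac{4250}{18607} + \frac{38255}{48781} = \frac{919130035}{907668067}$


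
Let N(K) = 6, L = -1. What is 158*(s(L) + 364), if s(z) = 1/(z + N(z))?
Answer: 287718/5 ≈ 57544.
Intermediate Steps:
s(z) = 1/(6 + z) (s(z) = 1/(z + 6) = 1/(6 + z))
158*(s(L) + 364) = 158*(1/(6 - 1) + 364) = 158*(1/5 + 364) = 158*(⅕ + 364) = 158*(1821/5) = 287718/5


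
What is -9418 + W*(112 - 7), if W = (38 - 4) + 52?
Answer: -388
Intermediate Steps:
W = 86 (W = 34 + 52 = 86)
-9418 + W*(112 - 7) = -9418 + 86*(112 - 7) = -9418 + 86*105 = -9418 + 9030 = -388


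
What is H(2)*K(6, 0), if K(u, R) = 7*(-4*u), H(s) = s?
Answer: -336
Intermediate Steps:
K(u, R) = -28*u
H(2)*K(6, 0) = 2*(-28*6) = 2*(-168) = -336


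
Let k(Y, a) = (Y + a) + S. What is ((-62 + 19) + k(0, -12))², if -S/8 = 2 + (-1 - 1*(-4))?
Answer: 9025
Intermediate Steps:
S = -40 (S = -8*(2 + (-1 - 1*(-4))) = -8*(2 + (-1 + 4)) = -8*(2 + 3) = -8*5 = -40)
k(Y, a) = -40 + Y + a (k(Y, a) = (Y + a) - 40 = -40 + Y + a)
((-62 + 19) + k(0, -12))² = ((-62 + 19) + (-40 + 0 - 12))² = (-43 - 52)² = (-95)² = 9025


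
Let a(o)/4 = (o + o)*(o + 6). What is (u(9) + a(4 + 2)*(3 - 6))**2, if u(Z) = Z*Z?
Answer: 2712609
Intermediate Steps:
a(o) = 8*o*(6 + o) (a(o) = 4*((o + o)*(o + 6)) = 4*((2*o)*(6 + o)) = 4*(2*o*(6 + o)) = 8*o*(6 + o))
u(Z) = Z**2
(u(9) + a(4 + 2)*(3 - 6))**2 = (9**2 + (8*(4 + 2)*(6 + (4 + 2)))*(3 - 6))**2 = (81 + (8*6*(6 + 6))*(-3))**2 = (81 + (8*6*12)*(-3))**2 = (81 + 576*(-3))**2 = (81 - 1728)**2 = (-1647)**2 = 2712609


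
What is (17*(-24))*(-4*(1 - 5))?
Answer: -6528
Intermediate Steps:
(17*(-24))*(-4*(1 - 5)) = -(-1632)*(-4) = -408*16 = -6528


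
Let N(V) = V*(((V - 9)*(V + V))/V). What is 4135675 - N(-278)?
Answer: 3976103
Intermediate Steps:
N(V) = V*(-18 + 2*V) (N(V) = V*(((-9 + V)*(2*V))/V) = V*((2*V*(-9 + V))/V) = V*(-18 + 2*V))
4135675 - N(-278) = 4135675 - 2*(-278)*(-9 - 278) = 4135675 - 2*(-278)*(-287) = 4135675 - 1*159572 = 4135675 - 159572 = 3976103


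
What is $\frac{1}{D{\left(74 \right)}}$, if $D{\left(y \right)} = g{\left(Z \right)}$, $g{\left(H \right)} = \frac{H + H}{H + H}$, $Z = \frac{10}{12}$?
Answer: $1$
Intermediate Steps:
$Z = \frac{5}{6}$ ($Z = 10 \cdot \frac{1}{12} = \frac{5}{6} \approx 0.83333$)
$g{\left(H \right)} = 1$ ($g{\left(H \right)} = \frac{2 H}{2 H} = 2 H \frac{1}{2 H} = 1$)
$D{\left(y \right)} = 1$
$\frac{1}{D{\left(74 \right)}} = 1^{-1} = 1$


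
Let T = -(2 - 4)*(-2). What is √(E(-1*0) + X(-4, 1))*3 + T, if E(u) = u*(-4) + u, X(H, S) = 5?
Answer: -4 + 3*√5 ≈ 2.7082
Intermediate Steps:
E(u) = -3*u (E(u) = -4*u + u = -3*u)
T = -4 (T = -(-2)*(-2) = -1*4 = -4)
√(E(-1*0) + X(-4, 1))*3 + T = √(-(-3)*0 + 5)*3 - 4 = √(-3*0 + 5)*3 - 4 = √(0 + 5)*3 - 4 = √5*3 - 4 = 3*√5 - 4 = -4 + 3*√5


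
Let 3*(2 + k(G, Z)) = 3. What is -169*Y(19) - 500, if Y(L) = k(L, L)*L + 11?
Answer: 852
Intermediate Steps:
k(G, Z) = -1 (k(G, Z) = -2 + (⅓)*3 = -2 + 1 = -1)
Y(L) = 11 - L (Y(L) = -L + 11 = 11 - L)
-169*Y(19) - 500 = -169*(11 - 1*19) - 500 = -169*(11 - 19) - 500 = -169*(-8) - 500 = 1352 - 500 = 852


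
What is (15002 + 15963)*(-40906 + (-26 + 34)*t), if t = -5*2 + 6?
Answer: -1267645170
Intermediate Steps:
t = -4 (t = -10 + 6 = -4)
(15002 + 15963)*(-40906 + (-26 + 34)*t) = (15002 + 15963)*(-40906 + (-26 + 34)*(-4)) = 30965*(-40906 + 8*(-4)) = 30965*(-40906 - 32) = 30965*(-40938) = -1267645170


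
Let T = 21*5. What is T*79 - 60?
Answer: 8235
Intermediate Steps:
T = 105
T*79 - 60 = 105*79 - 60 = 8295 - 60 = 8235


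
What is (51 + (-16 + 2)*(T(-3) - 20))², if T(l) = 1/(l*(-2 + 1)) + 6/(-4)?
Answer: 1085764/9 ≈ 1.2064e+5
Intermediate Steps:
T(l) = -3/2 - 1/l (T(l) = 1/(l*(-1)) + 6*(-¼) = 1/(-l) - 3/2 = 1*(-1/l) - 3/2 = -1/l - 3/2 = -3/2 - 1/l)
(51 + (-16 + 2)*(T(-3) - 20))² = (51 + (-16 + 2)*((-3/2 - 1/(-3)) - 20))² = (51 - 14*((-3/2 - 1*(-⅓)) - 20))² = (51 - 14*((-3/2 + ⅓) - 20))² = (51 - 14*(-7/6 - 20))² = (51 - 14*(-127/6))² = (51 + 889/3)² = (1042/3)² = 1085764/9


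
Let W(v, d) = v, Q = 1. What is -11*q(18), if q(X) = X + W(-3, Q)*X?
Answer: 396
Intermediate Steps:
q(X) = -2*X (q(X) = X - 3*X = -2*X)
-11*q(18) = -(-22)*18 = -11*(-36) = 396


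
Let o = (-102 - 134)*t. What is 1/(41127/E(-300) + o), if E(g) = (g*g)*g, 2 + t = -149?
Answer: 9000000/320723986291 ≈ 2.8062e-5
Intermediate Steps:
t = -151 (t = -2 - 149 = -151)
E(g) = g**3 (E(g) = g**2*g = g**3)
o = 35636 (o = (-102 - 134)*(-151) = -236*(-151) = 35636)
1/(41127/E(-300) + o) = 1/(41127/((-300)**3) + 35636) = 1/(41127/(-27000000) + 35636) = 1/(41127*(-1/27000000) + 35636) = 1/(-13709/9000000 + 35636) = 1/(320723986291/9000000) = 9000000/320723986291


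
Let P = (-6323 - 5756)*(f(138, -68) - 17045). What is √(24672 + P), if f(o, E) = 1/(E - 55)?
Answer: 170*√107793510/123 ≈ 14350.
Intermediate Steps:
f(o, E) = 1/(-55 + E)
P = 25324058344/123 (P = (-6323 - 5756)*(1/(-55 - 68) - 17045) = -12079*(1/(-123) - 17045) = -12079*(-1/123 - 17045) = -12079*(-2096536/123) = 25324058344/123 ≈ 2.0589e+8)
√(24672 + P) = √(24672 + 25324058344/123) = √(25327093000/123) = 170*√107793510/123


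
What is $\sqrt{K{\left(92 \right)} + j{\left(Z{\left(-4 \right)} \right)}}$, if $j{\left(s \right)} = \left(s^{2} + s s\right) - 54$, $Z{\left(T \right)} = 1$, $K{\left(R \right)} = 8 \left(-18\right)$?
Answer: $14 i \approx 14.0 i$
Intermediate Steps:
$K{\left(R \right)} = -144$
$j{\left(s \right)} = -54 + 2 s^{2}$ ($j{\left(s \right)} = \left(s^{2} + s^{2}\right) - 54 = 2 s^{2} - 54 = -54 + 2 s^{2}$)
$\sqrt{K{\left(92 \right)} + j{\left(Z{\left(-4 \right)} \right)}} = \sqrt{-144 - \left(54 - 2 \cdot 1^{2}\right)} = \sqrt{-144 + \left(-54 + 2 \cdot 1\right)} = \sqrt{-144 + \left(-54 + 2\right)} = \sqrt{-144 - 52} = \sqrt{-196} = 14 i$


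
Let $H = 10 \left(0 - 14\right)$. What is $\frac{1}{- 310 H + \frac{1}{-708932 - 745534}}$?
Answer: $\frac{1454466}{63123824399} \approx 2.3041 \cdot 10^{-5}$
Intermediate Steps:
$H = -140$ ($H = 10 \left(-14\right) = -140$)
$\frac{1}{- 310 H + \frac{1}{-708932 - 745534}} = \frac{1}{\left(-310\right) \left(-140\right) + \frac{1}{-708932 - 745534}} = \frac{1}{43400 + \frac{1}{-1454466}} = \frac{1}{43400 - \frac{1}{1454466}} = \frac{1}{\frac{63123824399}{1454466}} = \frac{1454466}{63123824399}$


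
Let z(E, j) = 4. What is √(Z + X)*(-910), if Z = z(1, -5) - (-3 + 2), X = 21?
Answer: -910*√26 ≈ -4640.1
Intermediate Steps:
Z = 5 (Z = 4 - (-3 + 2) = 4 - 1*(-1) = 4 + 1 = 5)
√(Z + X)*(-910) = √(5 + 21)*(-910) = √26*(-910) = -910*√26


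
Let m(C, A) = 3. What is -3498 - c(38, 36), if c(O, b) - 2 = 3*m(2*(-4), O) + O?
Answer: -3547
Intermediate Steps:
c(O, b) = 11 + O (c(O, b) = 2 + (3*3 + O) = 2 + (9 + O) = 11 + O)
-3498 - c(38, 36) = -3498 - (11 + 38) = -3498 - 1*49 = -3498 - 49 = -3547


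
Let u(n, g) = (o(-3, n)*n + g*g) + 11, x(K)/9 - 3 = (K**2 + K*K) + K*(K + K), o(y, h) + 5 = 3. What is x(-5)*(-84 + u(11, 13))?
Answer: 68598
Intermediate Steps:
o(y, h) = -2 (o(y, h) = -5 + 3 = -2)
x(K) = 27 + 36*K**2 (x(K) = 27 + 9*((K**2 + K*K) + K*(K + K)) = 27 + 9*((K**2 + K**2) + K*(2*K)) = 27 + 9*(2*K**2 + 2*K**2) = 27 + 9*(4*K**2) = 27 + 36*K**2)
u(n, g) = 11 + g**2 - 2*n (u(n, g) = (-2*n + g*g) + 11 = (-2*n + g**2) + 11 = (g**2 - 2*n) + 11 = 11 + g**2 - 2*n)
x(-5)*(-84 + u(11, 13)) = (27 + 36*(-5)**2)*(-84 + (11 + 13**2 - 2*11)) = (27 + 36*25)*(-84 + (11 + 169 - 22)) = (27 + 900)*(-84 + 158) = 927*74 = 68598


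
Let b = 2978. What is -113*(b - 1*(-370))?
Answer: -378324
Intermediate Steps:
-113*(b - 1*(-370)) = -113*(2978 - 1*(-370)) = -113*(2978 + 370) = -113*3348 = -378324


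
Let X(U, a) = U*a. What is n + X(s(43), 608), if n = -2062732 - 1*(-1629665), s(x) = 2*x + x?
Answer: -354635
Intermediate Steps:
s(x) = 3*x
n = -433067 (n = -2062732 + 1629665 = -433067)
n + X(s(43), 608) = -433067 + (3*43)*608 = -433067 + 129*608 = -433067 + 78432 = -354635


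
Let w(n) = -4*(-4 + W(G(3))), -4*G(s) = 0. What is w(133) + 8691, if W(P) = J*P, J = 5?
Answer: 8707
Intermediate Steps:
G(s) = 0 (G(s) = -¼*0 = 0)
W(P) = 5*P
w(n) = 16 (w(n) = -4*(-4 + 5*0) = -4*(-4 + 0) = -4*(-4) = 16)
w(133) + 8691 = 16 + 8691 = 8707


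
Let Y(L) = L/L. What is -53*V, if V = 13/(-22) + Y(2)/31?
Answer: 20193/682 ≈ 29.608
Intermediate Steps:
Y(L) = 1
V = -381/682 (V = 13/(-22) + 1/31 = 13*(-1/22) + 1*(1/31) = -13/22 + 1/31 = -381/682 ≈ -0.55865)
-53*V = -53*(-381/682) = 20193/682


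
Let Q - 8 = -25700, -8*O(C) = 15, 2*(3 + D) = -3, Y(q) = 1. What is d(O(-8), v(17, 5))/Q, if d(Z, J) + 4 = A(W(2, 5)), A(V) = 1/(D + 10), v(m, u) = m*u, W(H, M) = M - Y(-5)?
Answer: 7/47102 ≈ 0.00014861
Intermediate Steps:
D = -9/2 (D = -3 + (1/2)*(-3) = -3 - 3/2 = -9/2 ≈ -4.5000)
W(H, M) = -1 + M (W(H, M) = M - 1*1 = M - 1 = -1 + M)
O(C) = -15/8 (O(C) = -1/8*15 = -15/8)
Q = -25692 (Q = 8 - 25700 = -25692)
A(V) = 2/11 (A(V) = 1/(-9/2 + 10) = 1/(11/2) = 2/11)
d(Z, J) = -42/11 (d(Z, J) = -4 + 2/11 = -42/11)
d(O(-8), v(17, 5))/Q = -42/11/(-25692) = -42/11*(-1/25692) = 7/47102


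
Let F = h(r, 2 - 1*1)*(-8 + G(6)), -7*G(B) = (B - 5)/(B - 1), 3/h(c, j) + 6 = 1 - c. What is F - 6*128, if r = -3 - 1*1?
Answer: -26037/35 ≈ -743.91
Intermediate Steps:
r = -4 (r = -3 - 1 = -4)
h(c, j) = 3/(-5 - c) (h(c, j) = 3/(-6 + (1 - c)) = 3/(-5 - c))
G(B) = -(-5 + B)/(7*(-1 + B)) (G(B) = -(B - 5)/(7*(B - 1)) = -(-5 + B)/(7*(-1 + B)))
F = 843/35 (F = (-3/(5 - 4))*(-8 + (5 - 1*6)/(7*(-1 + 6))) = (-3/1)*(-8 + (⅐)*(5 - 6)/5) = (-3*1)*(-8 + (⅐)*(⅕)*(-1)) = -3*(-8 - 1/35) = -3*(-281/35) = 843/35 ≈ 24.086)
F - 6*128 = 843/35 - 6*128 = 843/35 - 768 = -26037/35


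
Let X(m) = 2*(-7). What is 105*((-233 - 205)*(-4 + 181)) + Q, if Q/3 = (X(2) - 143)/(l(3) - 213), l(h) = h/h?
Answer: -1725728289/212 ≈ -8.1402e+6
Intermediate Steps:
X(m) = -14
l(h) = 1
Q = 471/212 (Q = 3*((-14 - 143)/(1 - 213)) = 3*(-157/(-212)) = 3*(-157*(-1/212)) = 3*(157/212) = 471/212 ≈ 2.2217)
105*((-233 - 205)*(-4 + 181)) + Q = 105*((-233 - 205)*(-4 + 181)) + 471/212 = 105*(-438*177) + 471/212 = 105*(-77526) + 471/212 = -8140230 + 471/212 = -1725728289/212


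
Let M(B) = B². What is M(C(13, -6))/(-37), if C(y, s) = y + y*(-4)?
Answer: -1521/37 ≈ -41.108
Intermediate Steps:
C(y, s) = -3*y (C(y, s) = y - 4*y = -3*y)
M(C(13, -6))/(-37) = (-3*13)²/(-37) = (-39)²*(-1/37) = 1521*(-1/37) = -1521/37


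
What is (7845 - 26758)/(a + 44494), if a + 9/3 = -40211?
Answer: -18913/4280 ≈ -4.4189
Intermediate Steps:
a = -40214 (a = -3 - 40211 = -40214)
(7845 - 26758)/(a + 44494) = (7845 - 26758)/(-40214 + 44494) = -18913/4280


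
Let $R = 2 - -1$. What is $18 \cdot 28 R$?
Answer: $1512$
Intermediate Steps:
$R = 3$ ($R = 2 + 1 = 3$)
$18 \cdot 28 R = 18 \cdot 28 \cdot 3 = 504 \cdot 3 = 1512$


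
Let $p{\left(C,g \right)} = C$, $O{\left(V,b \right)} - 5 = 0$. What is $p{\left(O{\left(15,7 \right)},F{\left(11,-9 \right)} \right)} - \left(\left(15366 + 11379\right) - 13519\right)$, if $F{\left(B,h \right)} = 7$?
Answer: $-13221$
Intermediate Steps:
$O{\left(V,b \right)} = 5$ ($O{\left(V,b \right)} = 5 + 0 = 5$)
$p{\left(O{\left(15,7 \right)},F{\left(11,-9 \right)} \right)} - \left(\left(15366 + 11379\right) - 13519\right) = 5 - \left(\left(15366 + 11379\right) - 13519\right) = 5 - \left(26745 - 13519\right) = 5 - 13226 = -13221$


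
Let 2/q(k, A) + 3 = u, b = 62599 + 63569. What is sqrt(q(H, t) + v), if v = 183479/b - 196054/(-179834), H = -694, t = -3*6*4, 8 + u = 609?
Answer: sqrt(7328696884535463797809722)/1696024884372 ≈ 1.5962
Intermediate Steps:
u = 601 (u = -8 + 609 = 601)
t = -72 (t = -18*4 = -72)
b = 126168
q(k, A) = 1/299 (q(k, A) = 2/(-3 + 601) = 2/598 = 2*(1/598) = 1/299)
v = 28865751779/11344648056 (v = 183479/126168 - 196054/(-179834) = 183479*(1/126168) - 196054*(-1/179834) = 183479/126168 + 98027/89917 = 28865751779/11344648056 ≈ 2.5444)
sqrt(q(H, t) + v) = sqrt(1/299 + 28865751779/11344648056) = sqrt(8642204429977/3392049768744) = sqrt(7328696884535463797809722)/1696024884372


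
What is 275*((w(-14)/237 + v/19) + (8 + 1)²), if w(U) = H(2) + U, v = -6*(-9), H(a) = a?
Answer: 34587025/1501 ≈ 23043.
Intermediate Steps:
v = 54
w(U) = 2 + U
275*((w(-14)/237 + v/19) + (8 + 1)²) = 275*(((2 - 14)/237 + 54/19) + (8 + 1)²) = 275*((-12*1/237 + 54*(1/19)) + 9²) = 275*((-4/79 + 54/19) + 81) = 275*(4190/1501 + 81) = 275*(125771/1501) = 34587025/1501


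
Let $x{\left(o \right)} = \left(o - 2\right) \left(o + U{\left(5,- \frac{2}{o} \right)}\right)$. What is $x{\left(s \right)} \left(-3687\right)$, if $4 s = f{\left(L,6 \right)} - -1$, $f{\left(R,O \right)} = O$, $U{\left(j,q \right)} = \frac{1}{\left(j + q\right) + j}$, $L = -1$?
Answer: $\frac{851697}{496} \approx 1717.1$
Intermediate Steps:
$U{\left(j,q \right)} = \frac{1}{q + 2 j}$
$s = \frac{7}{4}$ ($s = \frac{6 - -1}{4} = \frac{6 + 1}{4} = \frac{1}{4} \cdot 7 = \frac{7}{4} \approx 1.75$)
$x{\left(o \right)} = \left(-2 + o\right) \left(o + \frac{1}{10 - \frac{2}{o}}\right)$ ($x{\left(o \right)} = \left(o - 2\right) \left(o + \frac{1}{- \frac{2}{o} + 2 \cdot 5}\right) = \left(-2 + o\right) \left(o + \frac{1}{- \frac{2}{o} + 10}\right) = \left(-2 + o\right) \left(o + \frac{1}{10 - \frac{2}{o}}\right)$)
$x{\left(s \right)} \left(-3687\right) = \frac{1}{2} \cdot \frac{7}{4} \frac{1}{-1 + 5 \cdot \frac{7}{4}} \left(2 - \frac{147}{4} + 10 \left(\frac{7}{4}\right)^{2}\right) \left(-3687\right) = \frac{1}{2} \cdot \frac{7}{4} \frac{1}{-1 + \frac{35}{4}} \left(2 - \frac{147}{4} + 10 \cdot \frac{49}{16}\right) \left(-3687\right) = \frac{1}{2} \cdot \frac{7}{4} \frac{1}{\frac{31}{4}} \left(2 - \frac{147}{4} + \frac{245}{8}\right) \left(-3687\right) = \frac{1}{2} \cdot \frac{7}{4} \cdot \frac{4}{31} \left(- \frac{33}{8}\right) \left(-3687\right) = \left(- \frac{231}{496}\right) \left(-3687\right) = \frac{851697}{496}$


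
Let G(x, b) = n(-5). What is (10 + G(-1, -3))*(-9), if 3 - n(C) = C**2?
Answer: 108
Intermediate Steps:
n(C) = 3 - C**2
G(x, b) = -22 (G(x, b) = 3 - 1*(-5)**2 = 3 - 1*25 = 3 - 25 = -22)
(10 + G(-1, -3))*(-9) = (10 - 22)*(-9) = -12*(-9) = 108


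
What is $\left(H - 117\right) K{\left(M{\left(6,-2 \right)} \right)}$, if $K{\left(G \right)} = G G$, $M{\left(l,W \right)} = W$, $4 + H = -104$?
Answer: $-900$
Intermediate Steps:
$H = -108$ ($H = -4 - 104 = -108$)
$K{\left(G \right)} = G^{2}$
$\left(H - 117\right) K{\left(M{\left(6,-2 \right)} \right)} = \left(-108 - 117\right) \left(-2\right)^{2} = \left(-225\right) 4 = -900$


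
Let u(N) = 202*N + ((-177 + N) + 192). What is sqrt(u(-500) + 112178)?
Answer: 17*sqrt(37) ≈ 103.41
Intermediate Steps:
u(N) = 15 + 203*N (u(N) = 202*N + (15 + N) = 15 + 203*N)
sqrt(u(-500) + 112178) = sqrt((15 + 203*(-500)) + 112178) = sqrt((15 - 101500) + 112178) = sqrt(-101485 + 112178) = sqrt(10693) = 17*sqrt(37)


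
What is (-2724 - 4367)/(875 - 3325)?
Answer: 1013/350 ≈ 2.8943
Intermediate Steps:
(-2724 - 4367)/(875 - 3325) = -7091/(-2450) = -7091*(-1/2450) = 1013/350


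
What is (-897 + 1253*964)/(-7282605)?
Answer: -241399/1456521 ≈ -0.16574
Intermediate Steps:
(-897 + 1253*964)/(-7282605) = (-897 + 1207892)*(-1/7282605) = 1206995*(-1/7282605) = -241399/1456521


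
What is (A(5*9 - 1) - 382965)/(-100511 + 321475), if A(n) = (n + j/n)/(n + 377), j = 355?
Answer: -7094041369/4093137136 ≈ -1.7332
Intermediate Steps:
A(n) = (n + 355/n)/(377 + n) (A(n) = (n + 355/n)/(n + 377) = (n + 355/n)/(377 + n))
(A(5*9 - 1) - 382965)/(-100511 + 321475) = ((355 + (5*9 - 1)²)/((5*9 - 1)*(377 + (5*9 - 1))) - 382965)/(-100511 + 321475) = ((355 + (45 - 1)²)/((45 - 1)*(377 + (45 - 1))) - 382965)/220964 = ((355 + 44²)/(44*(377 + 44)) - 382965)*(1/220964) = ((1/44)*(355 + 1936)/421 - 382965)*(1/220964) = ((1/44)*(1/421)*2291 - 382965)*(1/220964) = (2291/18524 - 382965)*(1/220964) = -7094041369/18524*1/220964 = -7094041369/4093137136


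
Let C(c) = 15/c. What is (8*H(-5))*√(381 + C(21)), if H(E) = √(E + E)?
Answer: 32*I*√11690/7 ≈ 494.26*I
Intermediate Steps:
H(E) = √2*√E (H(E) = √(2*E) = √2*√E)
(8*H(-5))*√(381 + C(21)) = (8*(√2*√(-5)))*√(381 + 15/21) = (8*(√2*(I*√5)))*√(381 + 15*(1/21)) = (8*(I*√10))*√(381 + 5/7) = (8*I*√10)*√(2672/7) = (8*I*√10)*(4*√1169/7) = 32*I*√11690/7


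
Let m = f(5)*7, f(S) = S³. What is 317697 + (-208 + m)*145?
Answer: 414412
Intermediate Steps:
m = 875 (m = 5³*7 = 125*7 = 875)
317697 + (-208 + m)*145 = 317697 + (-208 + 875)*145 = 317697 + 667*145 = 317697 + 96715 = 414412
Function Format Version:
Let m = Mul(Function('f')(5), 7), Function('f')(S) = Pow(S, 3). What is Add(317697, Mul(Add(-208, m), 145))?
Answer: 414412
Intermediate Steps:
m = 875 (m = Mul(Pow(5, 3), 7) = Mul(125, 7) = 875)
Add(317697, Mul(Add(-208, m), 145)) = Add(317697, Mul(Add(-208, 875), 145)) = Add(317697, Mul(667, 145)) = Add(317697, 96715) = 414412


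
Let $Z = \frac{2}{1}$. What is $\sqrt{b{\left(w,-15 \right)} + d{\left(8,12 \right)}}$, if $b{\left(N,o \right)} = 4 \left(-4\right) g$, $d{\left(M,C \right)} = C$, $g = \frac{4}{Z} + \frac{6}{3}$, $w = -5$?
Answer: $2 i \sqrt{13} \approx 7.2111 i$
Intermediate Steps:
$Z = 2$ ($Z = 2 \cdot 1 = 2$)
$g = 4$ ($g = \frac{4}{2} + \frac{6}{3} = 4 \cdot \frac{1}{2} + 6 \cdot \frac{1}{3} = 2 + 2 = 4$)
$b{\left(N,o \right)} = -64$ ($b{\left(N,o \right)} = 4 \left(-4\right) 4 = \left(-16\right) 4 = -64$)
$\sqrt{b{\left(w,-15 \right)} + d{\left(8,12 \right)}} = \sqrt{-64 + 12} = \sqrt{-52} = 2 i \sqrt{13}$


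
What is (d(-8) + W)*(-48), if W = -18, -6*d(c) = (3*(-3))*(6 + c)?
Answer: 1008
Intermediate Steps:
d(c) = 9 + 3*c/2 (d(c) = -3*(-3)*(6 + c)/6 = -(-3)*(6 + c)/2 = -(-54 - 9*c)/6 = 9 + 3*c/2)
(d(-8) + W)*(-48) = ((9 + (3/2)*(-8)) - 18)*(-48) = ((9 - 12) - 18)*(-48) = (-3 - 18)*(-48) = -21*(-48) = 1008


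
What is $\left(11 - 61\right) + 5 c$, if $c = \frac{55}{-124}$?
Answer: $- \frac{6475}{124} \approx -52.218$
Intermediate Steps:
$c = - \frac{55}{124}$ ($c = 55 \left(- \frac{1}{124}\right) = - \frac{55}{124} \approx -0.44355$)
$\left(11 - 61\right) + 5 c = \left(11 - 61\right) + 5 \left(- \frac{55}{124}\right) = \left(11 - 61\right) - \frac{275}{124} = -50 - \frac{275}{124} = - \frac{6475}{124}$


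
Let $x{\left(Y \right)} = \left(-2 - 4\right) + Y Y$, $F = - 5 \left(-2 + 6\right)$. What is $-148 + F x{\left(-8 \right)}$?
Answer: $-1308$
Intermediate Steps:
$F = -20$ ($F = \left(-5\right) 4 = -20$)
$x{\left(Y \right)} = -6 + Y^{2}$
$-148 + F x{\left(-8 \right)} = -148 - 20 \left(-6 + \left(-8\right)^{2}\right) = -148 - 20 \left(-6 + 64\right) = -148 - 1160 = -1308$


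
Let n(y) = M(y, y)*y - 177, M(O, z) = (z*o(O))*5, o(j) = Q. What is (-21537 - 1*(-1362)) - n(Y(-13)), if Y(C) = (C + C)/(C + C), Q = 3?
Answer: -20013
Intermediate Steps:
o(j) = 3
M(O, z) = 15*z (M(O, z) = (z*3)*5 = (3*z)*5 = 15*z)
Y(C) = 1 (Y(C) = (2*C)/((2*C)) = (2*C)*(1/(2*C)) = 1)
n(y) = -177 + 15*y² (n(y) = (15*y)*y - 177 = 15*y² - 177 = -177 + 15*y²)
(-21537 - 1*(-1362)) - n(Y(-13)) = (-21537 - 1*(-1362)) - (-177 + 15*1²) = (-21537 + 1362) - (-177 + 15*1) = -20175 - (-177 + 15) = -20175 - 1*(-162) = -20175 + 162 = -20013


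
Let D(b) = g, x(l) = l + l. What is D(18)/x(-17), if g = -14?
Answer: 7/17 ≈ 0.41176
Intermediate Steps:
x(l) = 2*l
D(b) = -14
D(18)/x(-17) = -14/(2*(-17)) = -14/(-34) = -14*(-1/34) = 7/17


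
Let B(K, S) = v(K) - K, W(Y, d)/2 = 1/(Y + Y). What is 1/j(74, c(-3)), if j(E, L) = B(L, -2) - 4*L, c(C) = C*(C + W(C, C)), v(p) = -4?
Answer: -1/54 ≈ -0.018519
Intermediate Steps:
W(Y, d) = 1/Y (W(Y, d) = 2/(Y + Y) = 2/((2*Y)) = 2*(1/(2*Y)) = 1/Y)
B(K, S) = -4 - K
c(C) = C*(C + 1/C)
j(E, L) = -4 - 5*L (j(E, L) = (-4 - L) - 4*L = -4 - 5*L)
1/j(74, c(-3)) = 1/(-4 - 5*(1 + (-3)²)) = 1/(-4 - 5*(1 + 9)) = 1/(-4 - 5*10) = 1/(-4 - 50) = 1/(-54) = -1/54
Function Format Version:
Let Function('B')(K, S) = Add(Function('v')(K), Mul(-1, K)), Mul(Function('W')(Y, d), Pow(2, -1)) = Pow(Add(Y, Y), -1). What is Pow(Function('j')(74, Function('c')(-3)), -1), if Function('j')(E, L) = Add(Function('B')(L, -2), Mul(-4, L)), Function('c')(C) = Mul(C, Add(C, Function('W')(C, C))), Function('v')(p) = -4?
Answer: Rational(-1, 54) ≈ -0.018519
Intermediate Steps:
Function('W')(Y, d) = Pow(Y, -1) (Function('W')(Y, d) = Mul(2, Pow(Add(Y, Y), -1)) = Mul(2, Pow(Mul(2, Y), -1)) = Mul(2, Mul(Rational(1, 2), Pow(Y, -1))) = Pow(Y, -1))
Function('B')(K, S) = Add(-4, Mul(-1, K))
Function('c')(C) = Mul(C, Add(C, Pow(C, -1)))
Function('j')(E, L) = Add(-4, Mul(-5, L)) (Function('j')(E, L) = Add(Add(-4, Mul(-1, L)), Mul(-4, L)) = Add(-4, Mul(-5, L)))
Pow(Function('j')(74, Function('c')(-3)), -1) = Pow(Add(-4, Mul(-5, Add(1, Pow(-3, 2)))), -1) = Pow(Add(-4, Mul(-5, Add(1, 9))), -1) = Pow(Add(-4, Mul(-5, 10)), -1) = Pow(Add(-4, -50), -1) = Pow(-54, -1) = Rational(-1, 54)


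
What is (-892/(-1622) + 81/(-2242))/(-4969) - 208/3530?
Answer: -941283098677/15946675944670 ≈ -0.059027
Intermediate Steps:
(-892/(-1622) + 81/(-2242))/(-4969) - 208/3530 = (-892*(-1/1622) + 81*(-1/2242))*(-1/4969) - 208*1/3530 = (446/811 - 81/2242)*(-1/4969) - 104/1765 = (934241/1818262)*(-1/4969) - 104/1765 = -934241/9034943878 - 104/1765 = -941283098677/15946675944670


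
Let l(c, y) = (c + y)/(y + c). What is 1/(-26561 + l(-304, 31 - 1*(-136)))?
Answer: -1/26560 ≈ -3.7651e-5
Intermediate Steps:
l(c, y) = 1 (l(c, y) = (c + y)/(c + y) = 1)
1/(-26561 + l(-304, 31 - 1*(-136))) = 1/(-26561 + 1) = 1/(-26560) = -1/26560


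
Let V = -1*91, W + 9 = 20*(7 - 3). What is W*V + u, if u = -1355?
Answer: -7816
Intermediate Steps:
W = 71 (W = -9 + 20*(7 - 3) = -9 + 20*4 = -9 + 80 = 71)
V = -91
W*V + u = 71*(-91) - 1355 = -6461 - 1355 = -7816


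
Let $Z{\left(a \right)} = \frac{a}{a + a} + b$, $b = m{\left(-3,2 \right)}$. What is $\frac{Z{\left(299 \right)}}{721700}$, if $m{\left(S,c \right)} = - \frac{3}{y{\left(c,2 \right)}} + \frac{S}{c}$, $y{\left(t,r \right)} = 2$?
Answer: $- \frac{1}{288680} \approx -3.464 \cdot 10^{-6}$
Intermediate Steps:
$m{\left(S,c \right)} = - \frac{3}{2} + \frac{S}{c}$
$b = -3$ ($b = - \frac{3}{2} - \frac{3}{2} = -3$)
$Z{\left(a \right)} = - \frac{5}{2}$ ($Z{\left(a \right)} = \frac{a}{a + a} - 3 = \frac{a}{2 a} - 3 = a \frac{1}{2 a} - 3 = \frac{1}{2} - 3 = - \frac{5}{2}$)
$\frac{Z{\left(299 \right)}}{721700} = - \frac{5}{2 \cdot 721700} = \left(- \frac{5}{2}\right) \frac{1}{721700} = - \frac{1}{288680}$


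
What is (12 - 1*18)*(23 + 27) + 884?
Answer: 584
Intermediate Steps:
(12 - 1*18)*(23 + 27) + 884 = (12 - 18)*50 + 884 = -6*50 + 884 = -300 + 884 = 584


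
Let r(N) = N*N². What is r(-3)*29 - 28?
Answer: -811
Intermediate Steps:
r(N) = N³
r(-3)*29 - 28 = (-3)³*29 - 28 = -27*29 - 28 = -783 - 28 = -811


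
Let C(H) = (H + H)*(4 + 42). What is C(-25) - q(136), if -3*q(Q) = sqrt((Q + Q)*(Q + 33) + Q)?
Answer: -2300 + 2*sqrt(11526)/3 ≈ -2228.4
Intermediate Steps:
C(H) = 92*H (C(H) = (2*H)*46 = 92*H)
q(Q) = -sqrt(Q + 2*Q*(33 + Q))/3 (q(Q) = -sqrt((Q + Q)*(Q + 33) + Q)/3 = -sqrt((2*Q)*(33 + Q) + Q)/3 = -sqrt(2*Q*(33 + Q) + Q)/3 = -sqrt(Q + 2*Q*(33 + Q))/3)
C(-25) - q(136) = 92*(-25) - (-1)*sqrt(136*(67 + 2*136))/3 = -2300 - (-1)*sqrt(136*(67 + 272))/3 = -2300 - (-1)*sqrt(136*339)/3 = -2300 - (-1)*sqrt(46104)/3 = -2300 - (-1)*2*sqrt(11526)/3 = -2300 - (-2)*sqrt(11526)/3 = -2300 + 2*sqrt(11526)/3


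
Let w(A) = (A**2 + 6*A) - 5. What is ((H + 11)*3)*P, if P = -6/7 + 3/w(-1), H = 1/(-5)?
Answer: -6561/175 ≈ -37.491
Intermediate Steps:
H = -1/5 ≈ -0.20000
w(A) = -5 + A**2 + 6*A
P = -81/70 (P = -6/7 + 3/(-5 + (-1)**2 + 6*(-1)) = -6*1/7 + 3/(-5 + 1 - 6) = -6/7 + 3/(-10) = -6/7 + 3*(-1/10) = -6/7 - 3/10 = -81/70 ≈ -1.1571)
((H + 11)*3)*P = ((-1/5 + 11)*3)*(-81/70) = ((54/5)*3)*(-81/70) = (162/5)*(-81/70) = -6561/175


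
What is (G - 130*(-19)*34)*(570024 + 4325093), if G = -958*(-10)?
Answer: 457987146520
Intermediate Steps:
G = 9580
(G - 130*(-19)*34)*(570024 + 4325093) = (9580 - 130*(-19)*34)*(570024 + 4325093) = (9580 + 2470*34)*4895117 = (9580 + 83980)*4895117 = 93560*4895117 = 457987146520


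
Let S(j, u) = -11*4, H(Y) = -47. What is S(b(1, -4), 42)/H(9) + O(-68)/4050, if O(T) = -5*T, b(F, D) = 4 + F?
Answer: 19418/19035 ≈ 1.0201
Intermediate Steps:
S(j, u) = -44
S(b(1, -4), 42)/H(9) + O(-68)/4050 = -44/(-47) - 5*(-68)/4050 = -44*(-1/47) + 340*(1/4050) = 44/47 + 34/405 = 19418/19035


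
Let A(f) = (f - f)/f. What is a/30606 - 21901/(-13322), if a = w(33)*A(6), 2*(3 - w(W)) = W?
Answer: 21901/13322 ≈ 1.6440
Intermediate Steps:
A(f) = 0 (A(f) = 0/f = 0)
w(W) = 3 - W/2
a = 0 (a = (3 - ½*33)*0 = (3 - 33/2)*0 = -27/2*0 = 0)
a/30606 - 21901/(-13322) = 0/30606 - 21901/(-13322) = 0*(1/30606) - 21901*(-1/13322) = 0 + 21901/13322 = 21901/13322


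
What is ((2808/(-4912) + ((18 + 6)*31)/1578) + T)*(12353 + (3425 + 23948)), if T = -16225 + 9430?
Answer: -21795399107721/80741 ≈ -2.6994e+8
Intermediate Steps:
T = -6795
((2808/(-4912) + ((18 + 6)*31)/1578) + T)*(12353 + (3425 + 23948)) = ((2808/(-4912) + ((18 + 6)*31)/1578) - 6795)*(12353 + (3425 + 23948)) = ((2808*(-1/4912) + (24*31)*(1/1578)) - 6795)*(12353 + 27373) = ((-351/614 + 744*(1/1578)) - 6795)*39726 = ((-351/614 + 124/263) - 6795)*39726 = (-16177/161482 - 6795)*39726 = -1097286367/161482*39726 = -21795399107721/80741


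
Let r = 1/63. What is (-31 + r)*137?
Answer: -267424/63 ≈ -4244.8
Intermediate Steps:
r = 1/63 ≈ 0.015873
(-31 + r)*137 = (-31 + 1/63)*137 = -1952/63*137 = -267424/63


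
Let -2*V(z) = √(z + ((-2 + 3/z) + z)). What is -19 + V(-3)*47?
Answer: -19 - 141*I/2 ≈ -19.0 - 70.5*I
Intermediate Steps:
V(z) = -√(-2 + 2*z + 3/z)/2 (V(z) = -√(z + ((-2 + 3/z) + z))/2 = -√(z + (-2 + z + 3/z))/2 = -√(-2 + 2*z + 3/z)/2)
-19 + V(-3)*47 = -19 - √(-2 + 2*(-3) + 3/(-3))/2*47 = -19 - √(-2 - 6 + 3*(-⅓))/2*47 = -19 - √(-2 - 6 - 1)/2*47 = -19 - 3*I/2*47 = -19 - 141*I/2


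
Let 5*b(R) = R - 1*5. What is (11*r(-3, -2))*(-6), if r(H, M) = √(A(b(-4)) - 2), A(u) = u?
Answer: -66*I*√95/5 ≈ -128.66*I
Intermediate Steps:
b(R) = -1 + R/5 (b(R) = (R - 1*5)/5 = (R - 5)/5 = (-5 + R)/5 = -1 + R/5)
r(H, M) = I*√95/5 (r(H, M) = √((-1 + (⅕)*(-4)) - 2) = √((-1 - ⅘) - 2) = √(-9/5 - 2) = √(-19/5) = I*√95/5)
(11*r(-3, -2))*(-6) = (11*(I*√95/5))*(-6) = (11*I*√95/5)*(-6) = -66*I*√95/5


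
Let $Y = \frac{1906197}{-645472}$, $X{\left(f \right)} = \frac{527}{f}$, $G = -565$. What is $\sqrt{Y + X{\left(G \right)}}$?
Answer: $\frac{i \sqrt{32301768909818270}}{91172920} \approx 1.9713 i$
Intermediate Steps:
$Y = - \frac{1906197}{645472}$ ($Y = 1906197 \left(- \frac{1}{645472}\right) = - \frac{1906197}{645472} \approx -2.9532$)
$\sqrt{Y + X{\left(G \right)}} = \sqrt{- \frac{1906197}{645472} + \frac{527}{-565}} = \sqrt{- \frac{1906197}{645472} + 527 \left(- \frac{1}{565}\right)} = \sqrt{- \frac{1906197}{645472} - \frac{527}{565}} = \sqrt{- \frac{1417165049}{364691680}} = \frac{i \sqrt{32301768909818270}}{91172920}$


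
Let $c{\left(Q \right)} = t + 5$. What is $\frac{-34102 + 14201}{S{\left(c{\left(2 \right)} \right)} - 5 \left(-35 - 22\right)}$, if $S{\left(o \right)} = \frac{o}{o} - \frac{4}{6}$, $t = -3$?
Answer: $- \frac{59703}{856} \approx -69.746$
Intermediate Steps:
$c{\left(Q \right)} = 2$ ($c{\left(Q \right)} = -3 + 5 = 2$)
$S{\left(o \right)} = \frac{1}{3}$ ($S{\left(o \right)} = 1 - \frac{2}{3} = \frac{1}{3}$)
$\frac{-34102 + 14201}{S{\left(c{\left(2 \right)} \right)} - 5 \left(-35 - 22\right)} = \frac{-34102 + 14201}{\frac{1}{3} - 5 \left(-35 - 22\right)} = - \frac{19901}{\frac{1}{3} - -285} = - \frac{19901}{\frac{1}{3} + 285} = - \frac{19901}{\frac{856}{3}} = \left(-19901\right) \frac{3}{856} = - \frac{59703}{856}$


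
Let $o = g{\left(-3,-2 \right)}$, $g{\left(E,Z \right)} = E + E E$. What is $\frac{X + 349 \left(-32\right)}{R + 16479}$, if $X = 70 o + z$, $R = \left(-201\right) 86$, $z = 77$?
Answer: $\frac{3557}{269} \approx 13.223$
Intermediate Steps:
$g{\left(E,Z \right)} = E + E^{2}$
$o = 6$ ($o = - 3 \left(1 - 3\right) = \left(-3\right) \left(-2\right) = 6$)
$R = -17286$
$X = 497$ ($X = 70 \cdot 6 + 77 = 420 + 77 = 497$)
$\frac{X + 349 \left(-32\right)}{R + 16479} = \frac{497 + 349 \left(-32\right)}{-17286 + 16479} = \frac{497 - 11168}{-807} = \left(-10671\right) \left(- \frac{1}{807}\right) = \frac{3557}{269}$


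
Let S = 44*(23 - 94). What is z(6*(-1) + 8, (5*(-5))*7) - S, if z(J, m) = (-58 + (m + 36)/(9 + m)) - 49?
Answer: 500961/166 ≈ 3017.8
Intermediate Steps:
z(J, m) = -107 + (36 + m)/(9 + m) (z(J, m) = (-58 + (36 + m)/(9 + m)) - 49 = -107 + (36 + m)/(9 + m))
S = -3124 (S = 44*(-71) = -3124)
z(6*(-1) + 8, (5*(-5))*7) - S = (-927 - 106*5*(-5)*7)/(9 + (5*(-5))*7) - 1*(-3124) = (-927 - (-2650)*7)/(9 - 25*7) + 3124 = (-927 - 106*(-175))/(9 - 175) + 3124 = (-927 + 18550)/(-166) + 3124 = -1/166*17623 + 3124 = -17623/166 + 3124 = 500961/166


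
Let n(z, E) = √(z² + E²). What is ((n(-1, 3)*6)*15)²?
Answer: 81000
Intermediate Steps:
n(z, E) = √(E² + z²)
((n(-1, 3)*6)*15)² = ((√(3² + (-1)²)*6)*15)² = ((√(9 + 1)*6)*15)² = ((√10*6)*15)² = ((6*√10)*15)² = (90*√10)² = 81000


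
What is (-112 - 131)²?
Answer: 59049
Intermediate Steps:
(-112 - 131)² = (-243)² = 59049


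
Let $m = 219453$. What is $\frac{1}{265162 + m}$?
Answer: $\frac{1}{484615} \approx 2.0635 \cdot 10^{-6}$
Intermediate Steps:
$\frac{1}{265162 + m} = \frac{1}{265162 + 219453} = \frac{1}{484615}$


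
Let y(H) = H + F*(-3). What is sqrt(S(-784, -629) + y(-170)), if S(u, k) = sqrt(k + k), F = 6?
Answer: sqrt(-188 + I*sqrt(1258)) ≈ 1.2877 + 13.772*I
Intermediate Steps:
S(u, k) = sqrt(2)*sqrt(k) (S(u, k) = sqrt(2*k) = sqrt(2)*sqrt(k))
y(H) = -18 + H (y(H) = H + 6*(-3) = H - 18 = -18 + H)
sqrt(S(-784, -629) + y(-170)) = sqrt(sqrt(2)*sqrt(-629) + (-18 - 170)) = sqrt(sqrt(2)*(I*sqrt(629)) - 188) = sqrt(I*sqrt(1258) - 188) = sqrt(-188 + I*sqrt(1258))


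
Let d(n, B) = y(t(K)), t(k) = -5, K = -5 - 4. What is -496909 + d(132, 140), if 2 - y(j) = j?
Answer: -496902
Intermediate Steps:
K = -9
y(j) = 2 - j
d(n, B) = 7 (d(n, B) = 2 - 1*(-5) = 2 + 5 = 7)
-496909 + d(132, 140) = -496909 + 7 = -496902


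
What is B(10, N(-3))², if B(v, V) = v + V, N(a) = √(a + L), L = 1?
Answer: (10 + I*√2)² ≈ 98.0 + 28.284*I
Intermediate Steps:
N(a) = √(1 + a) (N(a) = √(a + 1) = √(1 + a))
B(v, V) = V + v
B(10, N(-3))² = (√(1 - 3) + 10)² = (√(-2) + 10)² = (I*√2 + 10)² = (10 + I*√2)²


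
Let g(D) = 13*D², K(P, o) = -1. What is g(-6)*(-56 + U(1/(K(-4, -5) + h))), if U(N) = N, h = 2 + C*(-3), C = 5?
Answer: -183690/7 ≈ -26241.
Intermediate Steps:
h = -13 (h = 2 + 5*(-3) = 2 - 15 = -13)
g(-6)*(-56 + U(1/(K(-4, -5) + h))) = (13*(-6)²)*(-56 + 1/(-1 - 13)) = (13*36)*(-56 + 1/(-14)) = 468*(-56 - 1/14) = 468*(-785/14) = -183690/7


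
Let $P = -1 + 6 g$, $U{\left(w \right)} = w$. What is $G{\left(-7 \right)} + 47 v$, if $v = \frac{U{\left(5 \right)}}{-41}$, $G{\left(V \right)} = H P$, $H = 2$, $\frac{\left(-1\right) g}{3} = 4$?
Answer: $- \frac{6221}{41} \approx -151.73$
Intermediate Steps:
$g = -12$ ($g = \left(-3\right) 4 = -12$)
$P = -73$ ($P = -1 + 6 \left(-12\right) = -1 - 72 = -73$)
$G{\left(V \right)} = -146$ ($G{\left(V \right)} = 2 \left(-73\right) = -146$)
$v = - \frac{5}{41}$ ($v = \frac{5}{-41} = 5 \left(- \frac{1}{41}\right) = - \frac{5}{41} \approx -0.12195$)
$G{\left(-7 \right)} + 47 v = -146 + 47 \left(- \frac{5}{41}\right) = -146 - \frac{235}{41} = - \frac{6221}{41}$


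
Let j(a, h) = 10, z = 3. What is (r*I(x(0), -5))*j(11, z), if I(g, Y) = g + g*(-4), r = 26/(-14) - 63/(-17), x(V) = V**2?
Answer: 0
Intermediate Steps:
r = 220/119 (r = 26*(-1/14) - 63*(-1/17) = -13/7 + 63/17 = 220/119 ≈ 1.8487)
I(g, Y) = -3*g (I(g, Y) = g - 4*g = -3*g)
(r*I(x(0), -5))*j(11, z) = (220*(-3*0**2)/119)*10 = (220*(-3*0)/119)*10 = ((220/119)*0)*10 = 0*10 = 0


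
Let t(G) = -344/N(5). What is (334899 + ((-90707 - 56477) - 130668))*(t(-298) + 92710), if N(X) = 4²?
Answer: 10575201719/2 ≈ 5.2876e+9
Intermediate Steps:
N(X) = 16
t(G) = -43/2 (t(G) = -344/16 = -344*1/16 = -43/2)
(334899 + ((-90707 - 56477) - 130668))*(t(-298) + 92710) = (334899 + ((-90707 - 56477) - 130668))*(-43/2 + 92710) = (334899 + (-147184 - 130668))*(185377/2) = (334899 - 277852)*(185377/2) = 57047*(185377/2) = 10575201719/2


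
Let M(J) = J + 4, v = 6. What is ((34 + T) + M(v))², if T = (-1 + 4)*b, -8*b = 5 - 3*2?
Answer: 126025/64 ≈ 1969.1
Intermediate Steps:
b = ⅛ (b = -(5 - 3*2)/8 = -(5 - 6)/8 = -⅛*(-1) = ⅛ ≈ 0.12500)
M(J) = 4 + J
T = 3/8 (T = (-1 + 4)*(⅛) = 3*(⅛) = 3/8 ≈ 0.37500)
((34 + T) + M(v))² = ((34 + 3/8) + (4 + 6))² = (275/8 + 10)² = (355/8)² = 126025/64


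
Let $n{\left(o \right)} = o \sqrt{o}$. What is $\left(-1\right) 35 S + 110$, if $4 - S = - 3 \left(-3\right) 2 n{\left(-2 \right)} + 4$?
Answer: $110 - 1260 i \sqrt{2} \approx 110.0 - 1781.9 i$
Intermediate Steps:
$n{\left(o \right)} = o^{\frac{3}{2}}$
$S = 36 i \sqrt{2}$ ($S = 4 - \left(- 3 \left(-3\right) 2 \left(-2\right)^{\frac{3}{2}} + 4\right) = 4 - \left(- 3 \left(- 6 \left(- 2 i \sqrt{2}\right)\right) + 4\right) = 4 - \left(- 3 \cdot 12 i \sqrt{2} + 4\right) = 4 - \left(- 36 i \sqrt{2} + 4\right) = 4 - \left(4 - 36 i \sqrt{2}\right) = 36 i \sqrt{2} \approx 50.912 i$)
$\left(-1\right) 35 S + 110 = \left(-1\right) 35 \cdot 36 i \sqrt{2} + 110 = - 35 \cdot 36 i \sqrt{2} + 110 = - 1260 i \sqrt{2} + 110 = 110 - 1260 i \sqrt{2}$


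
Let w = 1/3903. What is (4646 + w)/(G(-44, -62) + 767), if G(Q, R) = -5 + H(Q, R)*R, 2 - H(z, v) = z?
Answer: -18133339/8157270 ≈ -2.2230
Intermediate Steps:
H(z, v) = 2 - z
w = 1/3903 ≈ 0.00025621
G(Q, R) = -5 + R*(2 - Q) (G(Q, R) = -5 + (2 - Q)*R = -5 + R*(2 - Q))
(4646 + w)/(G(-44, -62) + 767) = (4646 + 1/3903)/((-5 - 1*(-62)*(-2 - 44)) + 767) = 18133339/(3903*((-5 - 1*(-62)*(-46)) + 767)) = 18133339/(3903*((-5 - 2852) + 767)) = 18133339/(3903*(-2857 + 767)) = (18133339/3903)/(-2090) = (18133339/3903)*(-1/2090) = -18133339/8157270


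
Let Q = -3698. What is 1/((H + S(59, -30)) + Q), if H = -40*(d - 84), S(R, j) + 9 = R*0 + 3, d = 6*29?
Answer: -1/7304 ≈ -0.00013691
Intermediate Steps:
d = 174
S(R, j) = -6 (S(R, j) = -9 + (R*0 + 3) = -9 + (0 + 3) = -9 + 3 = -6)
H = -3600 (H = -40*(174 - 84) = -40*90 = -3600)
1/((H + S(59, -30)) + Q) = 1/((-3600 - 6) - 3698) = 1/(-3606 - 3698) = 1/(-7304) = -1/7304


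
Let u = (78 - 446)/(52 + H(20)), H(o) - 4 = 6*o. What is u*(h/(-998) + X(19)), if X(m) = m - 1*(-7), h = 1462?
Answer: -25599/499 ≈ -51.301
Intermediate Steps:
H(o) = 4 + 6*o
X(m) = 7 + m (X(m) = m + 7 = 7 + m)
u = -23/11 (u = (78 - 446)/(52 + (4 + 6*20)) = -368/(52 + (4 + 120)) = -368/(52 + 124) = -368/176 = -368*1/176 = -23/11 ≈ -2.0909)
u*(h/(-998) + X(19)) = -23*(1462/(-998) + (7 + 19))/11 = -23*(1462*(-1/998) + 26)/11 = -23*(-731/499 + 26)/11 = -23/11*12243/499 = -25599/499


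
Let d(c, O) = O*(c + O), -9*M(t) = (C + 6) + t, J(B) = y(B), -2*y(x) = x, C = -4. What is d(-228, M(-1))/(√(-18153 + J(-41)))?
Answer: -2053*I*√72530/2937465 ≈ -0.18822*I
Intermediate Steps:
y(x) = -x/2
J(B) = -B/2
M(t) = -2/9 - t/9 (M(t) = -((-4 + 6) + t)/9 = -(2 + t)/9 = -2/9 - t/9)
d(c, O) = O*(O + c)
d(-228, M(-1))/(√(-18153 + J(-41))) = ((-2/9 - ⅑*(-1))*((-2/9 - ⅑*(-1)) - 228))/(√(-18153 - ½*(-41))) = ((-2/9 + ⅑)*((-2/9 + ⅑) - 228))/(√(-18153 + 41/2)) = (-(-⅑ - 228)/9)/(√(-36265/2)) = (-⅑*(-2053/9))/((I*√72530/2)) = 2053*(-I*√72530/36265)/81 = -2053*I*√72530/2937465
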